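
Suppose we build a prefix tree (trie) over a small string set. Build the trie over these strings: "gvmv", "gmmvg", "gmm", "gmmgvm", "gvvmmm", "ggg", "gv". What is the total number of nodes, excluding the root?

Count nodes per top-level branch (shared prefixes stored once):
  'g'-branch (ggg, gmm, gmmgvm, gmmvg, gv, gvmv, gvvmmm): 17 nodes
Sum: 17

17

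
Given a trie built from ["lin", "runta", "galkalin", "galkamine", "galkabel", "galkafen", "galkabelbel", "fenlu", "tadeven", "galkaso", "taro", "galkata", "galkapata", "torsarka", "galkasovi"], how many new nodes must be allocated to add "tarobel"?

"taro" is already a path in the trie; the remaining "bel" must be added.
New nodes needed: |"tarobel"| − 4 = 7 − 4 = 3.

3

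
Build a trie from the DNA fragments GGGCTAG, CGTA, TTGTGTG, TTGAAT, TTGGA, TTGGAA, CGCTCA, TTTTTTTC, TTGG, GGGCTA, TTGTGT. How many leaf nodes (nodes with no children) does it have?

Leaves are exactly the stored words that no other stored word extends.
Those words: "CGCTCA", "CGTA", "GGGCTAG", "TTGAAT", "TTGGAA", "TTGTGTG", "TTTTTTTC"
Leaf count: 7

7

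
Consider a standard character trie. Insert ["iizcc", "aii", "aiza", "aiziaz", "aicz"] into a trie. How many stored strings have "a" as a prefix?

4

Traverse to the node for "a", then collect every word in that subtree.
Words under "a": aicz, aii, aiza, aiziaz
Count: 4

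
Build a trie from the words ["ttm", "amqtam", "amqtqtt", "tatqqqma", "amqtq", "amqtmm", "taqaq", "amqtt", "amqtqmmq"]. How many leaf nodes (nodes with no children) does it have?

8

A leaf is a node with no children — equivalently, the end of a word that is not a proper prefix of any other stored word.
Those words: "amqtam", "amqtmm", "amqtqmmq", "amqtqtt", "amqtt", "taqaq", "tatqqqma", "ttm"
Leaf count: 8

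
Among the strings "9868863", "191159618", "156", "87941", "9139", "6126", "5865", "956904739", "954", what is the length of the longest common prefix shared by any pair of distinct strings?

Equivalently: take the maximum, over all pairs, of their longest common prefix length.
"954" and "956904739" agree on "95" (2 characters) before diverging; nothing deeper is shared.
Longest shared-prefix length: 2

2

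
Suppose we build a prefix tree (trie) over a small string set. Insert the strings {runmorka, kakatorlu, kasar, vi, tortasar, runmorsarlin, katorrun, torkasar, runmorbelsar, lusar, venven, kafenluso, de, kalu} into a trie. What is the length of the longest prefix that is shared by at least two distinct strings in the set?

Equivalently: take the maximum, over all pairs, of their longest common prefix length.
e.g. "runmorbelsar" and "runmorka" share the prefix "runmor" of length 6; no pair shares a longer one.
Longest shared-prefix length: 6

6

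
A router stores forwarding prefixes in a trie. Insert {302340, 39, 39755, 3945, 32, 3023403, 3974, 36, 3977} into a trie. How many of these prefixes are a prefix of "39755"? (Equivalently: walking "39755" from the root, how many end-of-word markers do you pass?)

2

Traverse "39755" character by character; count nodes along the way that are marked as word ends.
Prefixes of the query that are stored words: "39", "39755"
Count: 2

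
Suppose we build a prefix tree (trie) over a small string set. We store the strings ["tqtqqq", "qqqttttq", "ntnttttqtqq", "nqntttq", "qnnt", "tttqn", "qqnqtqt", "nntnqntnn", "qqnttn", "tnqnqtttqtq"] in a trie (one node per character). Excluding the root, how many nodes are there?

64

For each word, the new-node count is its length minus the longest prefix already in the trie:
  "tqtqqq" → 6 new (t, q, t, q, q, q)
  "qqqttttq" → 8 new (q, q, q, t, t, t, t, q)
  "ntnttttqtqq" → 11 new (n, t, n, t, t, t, t, q, t, q, q)
  "nqntttq" → prefix "n" already present; 6 new (q, n, t, t, t, q)
  "qnnt" → prefix "q" already present; 3 new (n, n, t)
  "tttqn" → prefix "t" already present; 4 new (t, t, q, n)
  "qqnqtqt" → prefix "qq" already present; 5 new (n, q, t, q, t)
  "nntnqntnn" → prefix "n" already present; 8 new (n, t, n, q, n, t, n, n)
  "qqnttn" → prefix "qqn" already present; 3 new (t, t, n)
  "tnqnqtttqtq" → prefix "t" already present; 10 new (n, q, n, q, t, t, t, q, t, q)
Total nodes = 6 + 8 + 11 + 6 + 3 + 4 + 5 + 8 + 3 + 10 = 64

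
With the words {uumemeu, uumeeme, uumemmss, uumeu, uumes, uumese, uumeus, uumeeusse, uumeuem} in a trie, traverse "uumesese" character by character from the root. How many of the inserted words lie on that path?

Walk "uumesese" from the root; an end-of-word marker is hit whenever a stored word is a prefix of "uumesese".
Prefixes of the query that are stored words: "uumes", "uumese"
Count: 2

2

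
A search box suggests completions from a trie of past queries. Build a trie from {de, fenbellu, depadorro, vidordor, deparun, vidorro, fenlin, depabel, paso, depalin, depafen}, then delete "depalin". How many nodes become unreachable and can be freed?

3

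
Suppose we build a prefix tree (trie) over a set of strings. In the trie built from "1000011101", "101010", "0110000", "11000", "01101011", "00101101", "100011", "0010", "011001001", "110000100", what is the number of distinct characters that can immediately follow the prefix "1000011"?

1

The children of the "1000011" node are the distinct next characters among strings starting with "1000011".
Characters that immediately follow "1000011" among the stored strings: {1}.
That node has 1 child edge.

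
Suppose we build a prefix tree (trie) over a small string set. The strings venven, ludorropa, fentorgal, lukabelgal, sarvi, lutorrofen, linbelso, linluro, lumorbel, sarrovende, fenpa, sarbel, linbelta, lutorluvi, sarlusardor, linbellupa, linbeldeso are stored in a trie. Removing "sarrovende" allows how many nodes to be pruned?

7

Walk "sarrovende" from the leaf back toward the root, removing each node that no remaining word uses.
The suffix "rovende" (7 nodes) is used only by "sarrovende"; the node for "sar" still has the child "v", so pruning stops there.
Nodes removed: 7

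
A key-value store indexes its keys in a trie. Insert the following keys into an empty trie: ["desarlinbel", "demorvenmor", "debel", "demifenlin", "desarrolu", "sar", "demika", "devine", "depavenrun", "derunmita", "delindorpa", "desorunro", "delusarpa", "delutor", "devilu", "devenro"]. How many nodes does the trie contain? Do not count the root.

87

Insert word by word; a character creates a node only if that edge doesn't already exist:
  "desarlinbel" → 11 new (d, e, s, a, r, l, i, n, b, e, l)
  "demorvenmor" → prefix "de" already present; 9 new (m, o, r, v, e, n, m, o, r)
  "debel" → prefix "de" already present; 3 new (b, e, l)
  "demifenlin" → prefix "dem" already present; 7 new (i, f, e, n, l, i, n)
  "desarrolu" → prefix "desar" already present; 4 new (r, o, l, u)
  "sar" → 3 new (s, a, r)
  "demika" → prefix "demi" already present; 2 new (k, a)
  "devine" → prefix "de" already present; 4 new (v, i, n, e)
  "depavenrun" → prefix "de" already present; 8 new (p, a, v, e, n, r, u, n)
  "derunmita" → prefix "de" already present; 7 new (r, u, n, m, i, t, a)
  "delindorpa" → prefix "de" already present; 8 new (l, i, n, d, o, r, p, a)
  "desorunro" → prefix "des" already present; 6 new (o, r, u, n, r, o)
  "delusarpa" → prefix "del" already present; 6 new (u, s, a, r, p, a)
  "delutor" → prefix "delu" already present; 3 new (t, o, r)
  "devilu" → prefix "devi" already present; 2 new (l, u)
  "devenro" → prefix "dev" already present; 4 new (e, n, r, o)
Total nodes = 11 + 9 + 3 + 7 + 4 + 3 + 2 + 4 + 8 + 7 + 8 + 6 + 6 + 3 + 2 + 4 = 87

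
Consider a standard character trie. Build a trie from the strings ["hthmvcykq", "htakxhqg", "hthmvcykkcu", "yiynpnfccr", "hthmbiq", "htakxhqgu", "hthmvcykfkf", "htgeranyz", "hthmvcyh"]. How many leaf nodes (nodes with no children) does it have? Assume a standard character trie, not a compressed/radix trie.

Leaves are exactly the stored words that no other stored word extends.
Those words: "htakxhqgu", "htgeranyz", "hthmbiq", "hthmvcyh", "hthmvcykfkf", "hthmvcykkcu", "hthmvcykq", "yiynpnfccr"
Leaf count: 8

8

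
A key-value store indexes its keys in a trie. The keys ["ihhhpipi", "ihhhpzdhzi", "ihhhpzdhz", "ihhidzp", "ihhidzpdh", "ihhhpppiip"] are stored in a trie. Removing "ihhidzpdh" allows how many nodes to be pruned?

2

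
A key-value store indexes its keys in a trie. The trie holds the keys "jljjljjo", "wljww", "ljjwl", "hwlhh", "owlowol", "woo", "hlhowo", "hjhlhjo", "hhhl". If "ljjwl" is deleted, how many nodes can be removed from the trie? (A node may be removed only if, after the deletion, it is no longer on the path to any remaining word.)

5

Walk "ljjwl" from the leaf back toward the root, removing each node that no remaining word uses.
No other word shares any prefix with "ljjwl", so all 5 of its nodes go.
Nodes removed: 5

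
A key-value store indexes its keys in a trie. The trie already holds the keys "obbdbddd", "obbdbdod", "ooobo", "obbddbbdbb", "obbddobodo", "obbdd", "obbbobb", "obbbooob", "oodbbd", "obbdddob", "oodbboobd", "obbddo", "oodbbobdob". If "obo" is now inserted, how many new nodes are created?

The longest prefix of "obo" already in the trie is "ob" (length 2).
Each of the 1 remaining characters creates one node.

1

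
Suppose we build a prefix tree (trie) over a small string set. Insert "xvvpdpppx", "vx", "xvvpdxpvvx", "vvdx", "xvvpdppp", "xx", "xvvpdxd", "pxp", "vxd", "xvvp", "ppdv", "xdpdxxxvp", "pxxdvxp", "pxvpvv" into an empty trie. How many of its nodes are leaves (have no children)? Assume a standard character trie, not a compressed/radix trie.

11

A leaf is a node with no children — equivalently, the end of a word that is not a proper prefix of any other stored word.
Those words: "ppdv", "pxp", "pxvpvv", "pxxdvxp", "vvdx", "vxd", "xdpdxxxvp", "xvvpdpppx", "xvvpdxd", "xvvpdxpvvx", "xx"
Leaf count: 11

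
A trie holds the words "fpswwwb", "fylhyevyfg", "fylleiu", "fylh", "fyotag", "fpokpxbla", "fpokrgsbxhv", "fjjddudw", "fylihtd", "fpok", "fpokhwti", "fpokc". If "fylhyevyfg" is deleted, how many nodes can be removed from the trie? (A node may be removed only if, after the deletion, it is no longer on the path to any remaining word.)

Walk "fylhyevyfg" from the leaf back toward the root, removing each node that no remaining word uses.
The suffix "yevyfg" (6 nodes) is used only by "fylhyevyfg"; "fylh" is itself a stored word, so pruning stops there.
Nodes removed: 6

6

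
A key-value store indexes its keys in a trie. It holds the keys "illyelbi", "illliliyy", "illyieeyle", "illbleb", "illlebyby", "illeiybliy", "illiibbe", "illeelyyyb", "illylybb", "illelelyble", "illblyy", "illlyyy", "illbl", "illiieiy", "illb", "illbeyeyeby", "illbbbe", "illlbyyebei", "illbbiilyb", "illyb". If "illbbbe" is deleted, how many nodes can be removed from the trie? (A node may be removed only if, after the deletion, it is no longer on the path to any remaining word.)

Walk "illbbbe" from the leaf back toward the root, removing each node that no remaining word uses.
The suffix "be" (2 nodes) is used only by "illbbbe"; the node for "illbb" still has the child "i", so pruning stops there.
Nodes removed: 2

2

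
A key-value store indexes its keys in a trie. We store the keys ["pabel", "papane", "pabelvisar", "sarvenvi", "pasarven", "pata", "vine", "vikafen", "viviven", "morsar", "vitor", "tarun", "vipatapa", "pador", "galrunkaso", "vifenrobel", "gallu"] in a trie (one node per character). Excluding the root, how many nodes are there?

87

For each word, the new-node count is its length minus the longest prefix already in the trie:
  "pabel" → 5 new (p, a, b, e, l)
  "papane" → prefix "pa" already present; 4 new (p, a, n, e)
  "pabelvisar" → prefix "pabel" already present; 5 new (v, i, s, a, r)
  "sarvenvi" → 8 new (s, a, r, v, e, n, v, i)
  "pasarven" → prefix "pa" already present; 6 new (s, a, r, v, e, n)
  "pata" → prefix "pa" already present; 2 new (t, a)
  "vine" → 4 new (v, i, n, e)
  "vikafen" → prefix "vi" already present; 5 new (k, a, f, e, n)
  "viviven" → prefix "vi" already present; 5 new (v, i, v, e, n)
  "morsar" → 6 new (m, o, r, s, a, r)
  "vitor" → prefix "vi" already present; 3 new (t, o, r)
  "tarun" → 5 new (t, a, r, u, n)
  "vipatapa" → prefix "vi" already present; 6 new (p, a, t, a, p, a)
  "pador" → prefix "pa" already present; 3 new (d, o, r)
  "galrunkaso" → 10 new (g, a, l, r, u, n, k, a, s, o)
  "vifenrobel" → prefix "vi" already present; 8 new (f, e, n, r, o, b, e, l)
  "gallu" → prefix "gal" already present; 2 new (l, u)
Total nodes = 5 + 4 + 5 + 8 + 6 + 2 + 4 + 5 + 5 + 6 + 3 + 5 + 6 + 3 + 10 + 8 + 2 = 87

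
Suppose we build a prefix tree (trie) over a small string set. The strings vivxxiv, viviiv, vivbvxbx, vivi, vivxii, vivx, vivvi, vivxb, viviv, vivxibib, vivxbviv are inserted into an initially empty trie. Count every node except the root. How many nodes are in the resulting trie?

Count nodes per top-level branch (shared prefixes stored once):
  'v'-branch (vivbvxbx, vivi, viviiv, viviv, vivvi, vivx, vivxb, vivxbviv, vivxibib, vivxii, vivxxiv): 27 nodes
Sum: 27

27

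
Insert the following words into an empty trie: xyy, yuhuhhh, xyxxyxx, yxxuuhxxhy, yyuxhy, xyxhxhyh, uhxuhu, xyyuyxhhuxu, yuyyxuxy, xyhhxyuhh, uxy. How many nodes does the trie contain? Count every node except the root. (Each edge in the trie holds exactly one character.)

Trace insertions, counting only characters that open a new branch:
  "xyy" → 3 new (x, y, y)
  "yuhuhhh" → 7 new (y, u, h, u, h, h, h)
  "xyxxyxx" → prefix "xy" already present; 5 new (x, x, y, x, x)
  "yxxuuhxxhy" → prefix "y" already present; 9 new (x, x, u, u, h, x, x, h, y)
  "yyuxhy" → prefix "y" already present; 5 new (y, u, x, h, y)
  "xyxhxhyh" → prefix "xyx" already present; 5 new (h, x, h, y, h)
  "uhxuhu" → 6 new (u, h, x, u, h, u)
  "xyyuyxhhuxu" → prefix "xyy" already present; 8 new (u, y, x, h, h, u, x, u)
  "yuyyxuxy" → prefix "yu" already present; 6 new (y, y, x, u, x, y)
  "xyhhxyuhh" → prefix "xy" already present; 7 new (h, h, x, y, u, h, h)
  "uxy" → prefix "u" already present; 2 new (x, y)
Total nodes = 3 + 7 + 5 + 9 + 5 + 5 + 6 + 8 + 6 + 7 + 2 = 63

63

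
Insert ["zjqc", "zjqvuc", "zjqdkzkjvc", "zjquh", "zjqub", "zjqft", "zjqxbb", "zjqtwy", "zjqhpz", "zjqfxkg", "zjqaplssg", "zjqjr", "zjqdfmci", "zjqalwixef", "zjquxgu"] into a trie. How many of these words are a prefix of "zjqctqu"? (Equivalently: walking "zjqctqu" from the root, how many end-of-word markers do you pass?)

Check each prefix of "zjqctqu" against the stored set — each match is an end-marker on the path.
Prefixes of the query that are stored words: "zjqc"
Count: 1

1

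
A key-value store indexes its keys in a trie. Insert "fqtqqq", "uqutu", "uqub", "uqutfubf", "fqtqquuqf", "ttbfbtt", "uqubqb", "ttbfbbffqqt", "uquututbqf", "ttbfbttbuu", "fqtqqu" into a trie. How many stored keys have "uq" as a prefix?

Walk to "uq"; the words in its subtree are exactly those with that prefix.
Matches: "uqub", "uqubqb", "uqutfubf", "uqutu", "uquututbqf"
Count: 5

5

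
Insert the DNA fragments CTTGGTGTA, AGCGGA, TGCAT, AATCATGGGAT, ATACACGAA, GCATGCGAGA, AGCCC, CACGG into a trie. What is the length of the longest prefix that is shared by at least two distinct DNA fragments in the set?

Equivalently: take the maximum, over all pairs, of their longest common prefix length.
e.g. "AGCCC" and "AGCGGA" share the prefix "AGC" of length 3; no pair shares a longer one.
Longest shared-prefix length: 3

3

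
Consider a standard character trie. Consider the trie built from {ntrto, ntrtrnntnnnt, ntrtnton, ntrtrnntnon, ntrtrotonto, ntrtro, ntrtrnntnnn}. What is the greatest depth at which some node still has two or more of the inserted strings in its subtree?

11

The deepest shared node is where two words last agree before diverging.
e.g. "ntrtrnntnnn" and "ntrtrnntnnnt" share the prefix "ntrtrnntnnn" of length 11; no pair shares a longer one.
Longest shared-prefix length: 11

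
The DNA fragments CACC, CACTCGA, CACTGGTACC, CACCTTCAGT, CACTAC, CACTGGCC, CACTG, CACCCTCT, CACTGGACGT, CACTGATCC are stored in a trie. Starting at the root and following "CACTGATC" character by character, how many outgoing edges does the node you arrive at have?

1

Follow the path "CACTGATC" to its node, then look at its outgoing edges.
Characters that immediately follow "CACTGATC" among the stored strings: {C}.
That node has 1 child edge.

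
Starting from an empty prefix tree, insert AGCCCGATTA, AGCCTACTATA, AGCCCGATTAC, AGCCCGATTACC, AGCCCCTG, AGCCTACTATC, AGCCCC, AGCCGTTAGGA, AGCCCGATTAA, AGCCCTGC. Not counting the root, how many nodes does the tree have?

Trie structure (* marks end of a word):
(root)
└─ A
   └─ G
      └─ C
         └─ C
            ├─ C
            │  ├─ C *
            │  │  └─ T
            │  │     └─ G *
            │  ├─ G
            │  │  └─ A
            │  │     └─ T
            │  │        └─ T
            │  │           └─ A *
            │  │              ├─ A *
            │  │              └─ C *
            │  │                 └─ C *
            │  └─ T
            │     └─ G
            │        └─ C *
            ├─ G
            │  └─ T
            │     └─ T
            │        └─ A
            │           └─ G
            │              └─ G
            │                 └─ A *
            └─ T
               └─ A
                  └─ C
                     └─ T
                        └─ A
                           └─ T
                              ├─ A *
                              └─ C *
Counting every labelled node above: 34.

34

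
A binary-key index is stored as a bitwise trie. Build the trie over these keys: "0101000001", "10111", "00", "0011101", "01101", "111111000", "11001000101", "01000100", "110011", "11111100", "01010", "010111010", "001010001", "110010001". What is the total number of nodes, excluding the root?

Trace insertions, counting only characters that open a new branch:
  "0101000001" → 10 new (0, 1, 0, 1, 0, 0, 0, 0, 0, 1)
  "10111" → 5 new (1, 0, 1, 1, 1)
  "00" → prefix "0" already present; 1 new (0)
  "0011101" → prefix "00" already present; 5 new (1, 1, 1, 0, 1)
  "01101" → prefix "01" already present; 3 new (1, 0, 1)
  "111111000" → prefix "1" already present; 8 new (1, 1, 1, 1, 1, 0, 0, 0)
  "11001000101" → prefix "11" already present; 9 new (0, 0, 1, 0, 0, 0, 1, 0, 1)
  "01000100" → prefix "010" already present; 5 new (0, 0, 1, 0, 0)
  "110011" → prefix "11001" already present; 1 new (1)
  "11111100" → prefix "11111100" already present; 0 new (none)
  "01010" → prefix "01010" already present; 0 new (none)
  "010111010" → prefix "0101" already present; 5 new (1, 1, 0, 1, 0)
  "001010001" → prefix "001" already present; 6 new (0, 1, 0, 0, 0, 1)
  "110010001" → prefix "110010001" already present; 0 new (none)
Total nodes = 10 + 5 + 1 + 5 + 3 + 8 + 9 + 5 + 1 + 0 + 0 + 5 + 6 + 0 = 58

58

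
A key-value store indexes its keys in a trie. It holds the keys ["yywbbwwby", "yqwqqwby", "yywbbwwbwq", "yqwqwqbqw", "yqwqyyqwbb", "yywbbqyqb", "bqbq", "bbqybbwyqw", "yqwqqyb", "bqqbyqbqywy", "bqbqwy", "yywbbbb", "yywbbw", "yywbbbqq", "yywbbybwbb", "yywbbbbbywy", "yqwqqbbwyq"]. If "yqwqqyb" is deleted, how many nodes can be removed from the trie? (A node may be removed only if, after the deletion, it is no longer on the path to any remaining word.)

2

Walk "yqwqqyb" from the leaf back toward the root, removing each node that no remaining word uses.
The suffix "yb" (2 nodes) is used only by "yqwqqyb"; the node for "yqwqq" still has the child "w", so pruning stops there.
Nodes removed: 2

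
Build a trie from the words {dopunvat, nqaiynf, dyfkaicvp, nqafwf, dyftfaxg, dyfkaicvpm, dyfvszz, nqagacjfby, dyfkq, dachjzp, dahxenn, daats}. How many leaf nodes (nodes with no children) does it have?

11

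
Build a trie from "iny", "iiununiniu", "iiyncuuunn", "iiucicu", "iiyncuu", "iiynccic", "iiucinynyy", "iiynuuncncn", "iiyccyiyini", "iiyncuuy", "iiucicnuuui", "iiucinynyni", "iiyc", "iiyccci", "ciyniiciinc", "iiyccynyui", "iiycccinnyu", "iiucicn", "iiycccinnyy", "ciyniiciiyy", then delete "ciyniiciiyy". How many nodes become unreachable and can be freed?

2

A node on "ciyniiciiyy"'s path can go only if nothing else ends at it or branches off below it.
The suffix "yy" (2 nodes) is used only by "ciyniiciiyy"; the node for "ciyniicii" still has the child "n", so pruning stops there.
Nodes removed: 2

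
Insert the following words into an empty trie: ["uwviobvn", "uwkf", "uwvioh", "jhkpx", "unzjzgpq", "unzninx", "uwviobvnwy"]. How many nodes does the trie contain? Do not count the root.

29

Count nodes per top-level branch (shared prefixes stored once):
  'j'-branch (jhkpx): 5 nodes
  'u'-branch (unzjzgpq, unzninx, uwkf, uwviobvn, uwviobvnwy, uwvioh): 24 nodes
Sum: 29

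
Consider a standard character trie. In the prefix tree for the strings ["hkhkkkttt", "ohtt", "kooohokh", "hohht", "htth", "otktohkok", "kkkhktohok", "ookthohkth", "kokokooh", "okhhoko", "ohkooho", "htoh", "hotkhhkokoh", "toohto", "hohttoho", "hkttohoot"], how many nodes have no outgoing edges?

A leaf is a node with no children — equivalently, the end of a word that is not a proper prefix of any other stored word.
Those words: "hkhkkkttt", "hkttohoot", "hohht", "hohttoho", "hotkhhkokoh", "htoh", "htth", "kkkhktohok", "kokokooh", "kooohokh", "ohkooho", "ohtt", "okhhoko", "ookthohkth", "otktohkok", "toohto"
Leaf count: 16

16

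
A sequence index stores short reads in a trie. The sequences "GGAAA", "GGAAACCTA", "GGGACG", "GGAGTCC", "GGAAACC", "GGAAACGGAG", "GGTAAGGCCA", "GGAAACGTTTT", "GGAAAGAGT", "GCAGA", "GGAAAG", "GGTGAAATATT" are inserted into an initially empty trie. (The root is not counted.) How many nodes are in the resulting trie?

Trace insertions, counting only characters that open a new branch:
  "GGAAA" → 5 new (G, G, A, A, A)
  "GGAAACCTA" → prefix "GGAAA" already present; 4 new (C, C, T, A)
  "GGGACG" → prefix "GG" already present; 4 new (G, A, C, G)
  "GGAGTCC" → prefix "GGA" already present; 4 new (G, T, C, C)
  "GGAAACC" → prefix "GGAAACC" already present; 0 new (none)
  "GGAAACGGAG" → prefix "GGAAAC" already present; 4 new (G, G, A, G)
  "GGTAAGGCCA" → prefix "GG" already present; 8 new (T, A, A, G, G, C, C, A)
  "GGAAACGTTTT" → prefix "GGAAACG" already present; 4 new (T, T, T, T)
  "GGAAAGAGT" → prefix "GGAAA" already present; 4 new (G, A, G, T)
  "GCAGA" → prefix "G" already present; 4 new (C, A, G, A)
  "GGAAAG" → prefix "GGAAAG" already present; 0 new (none)
  "GGTGAAATATT" → prefix "GGT" already present; 8 new (G, A, A, A, T, A, T, T)
Total nodes = 5 + 4 + 4 + 4 + 0 + 4 + 8 + 4 + 4 + 4 + 0 + 8 = 49

49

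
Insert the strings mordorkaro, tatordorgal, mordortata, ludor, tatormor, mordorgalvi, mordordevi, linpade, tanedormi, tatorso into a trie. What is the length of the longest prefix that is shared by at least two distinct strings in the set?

Look for the deepest trie node that still has at least two words in its subtree.
e.g. "mordordevi" and "mordorgalvi" share the prefix "mordor" of length 6; no pair shares a longer one.
Longest shared-prefix length: 6

6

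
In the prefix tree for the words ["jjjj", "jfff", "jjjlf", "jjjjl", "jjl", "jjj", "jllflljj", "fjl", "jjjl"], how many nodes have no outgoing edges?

6

A leaf is a node with no children — equivalently, the end of a word that is not a proper prefix of any other stored word.
Those words: "fjl", "jfff", "jjjjl", "jjjlf", "jjl", "jllflljj"
Leaf count: 6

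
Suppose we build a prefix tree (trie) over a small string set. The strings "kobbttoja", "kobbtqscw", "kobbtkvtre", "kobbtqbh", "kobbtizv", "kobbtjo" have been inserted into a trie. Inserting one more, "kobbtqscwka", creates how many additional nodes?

Walking "kobbtqscwka" from the root, the first 9 characters ("kobbtqscw") follow existing edges; "k" is the first miss.
So 11 − 9 = 2 new nodes.

2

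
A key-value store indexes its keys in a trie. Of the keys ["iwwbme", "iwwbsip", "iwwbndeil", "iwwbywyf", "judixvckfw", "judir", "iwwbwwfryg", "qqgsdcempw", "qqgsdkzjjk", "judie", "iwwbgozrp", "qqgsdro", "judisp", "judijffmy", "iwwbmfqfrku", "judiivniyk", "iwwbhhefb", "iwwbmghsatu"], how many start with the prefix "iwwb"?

Walk to "iwwb"; the words in its subtree are exactly those with that prefix.
Matches: "iwwbgozrp", "iwwbhhefb", "iwwbme", "iwwbmfqfrku", "iwwbmghsatu", "iwwbndeil", "iwwbsip", "iwwbwwfryg", "iwwbywyf"
Count: 9

9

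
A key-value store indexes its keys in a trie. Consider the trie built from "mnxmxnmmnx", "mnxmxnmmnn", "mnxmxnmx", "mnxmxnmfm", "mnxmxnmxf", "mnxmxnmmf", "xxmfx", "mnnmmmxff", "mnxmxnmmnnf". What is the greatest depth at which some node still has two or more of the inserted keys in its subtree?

The deepest shared node is where two words last agree before diverging.
e.g. "mnxmxnmmnn" and "mnxmxnmmnnf" share the prefix "mnxmxnmmnn" of length 10; no pair shares a longer one.
Longest shared-prefix length: 10

10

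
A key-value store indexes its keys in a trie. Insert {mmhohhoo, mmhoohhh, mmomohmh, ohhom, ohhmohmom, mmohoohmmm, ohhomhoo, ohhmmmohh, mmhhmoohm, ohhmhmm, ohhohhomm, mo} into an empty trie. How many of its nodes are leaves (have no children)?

Leaves are exactly the stored words that no other stored word extends.
Those words: "mmhhmoohm", "mmhohhoo", "mmhoohhh", "mmohoohmmm", "mmomohmh", "mo", "ohhmhmm", "ohhmmmohh", "ohhmohmom", "ohhohhomm", "ohhomhoo"
Leaf count: 11

11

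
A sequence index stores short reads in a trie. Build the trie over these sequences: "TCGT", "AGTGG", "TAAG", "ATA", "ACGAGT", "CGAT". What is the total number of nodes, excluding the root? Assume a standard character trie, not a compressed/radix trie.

Count nodes per top-level branch (shared prefixes stored once):
  'A'-branch (ACGAGT, AGTGG, ATA): 12 nodes
  'C'-branch (CGAT): 4 nodes
  'T'-branch (TAAG, TCGT): 7 nodes
Sum: 23

23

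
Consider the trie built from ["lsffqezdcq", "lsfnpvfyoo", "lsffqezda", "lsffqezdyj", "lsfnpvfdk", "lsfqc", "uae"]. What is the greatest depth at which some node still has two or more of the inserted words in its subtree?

8

Equivalently: take the maximum, over all pairs, of their longest common prefix length.
"lsffqezda" and "lsffqezdcq" agree on "lsffqezd" (8 characters) before diverging; nothing deeper is shared.
Longest shared-prefix length: 8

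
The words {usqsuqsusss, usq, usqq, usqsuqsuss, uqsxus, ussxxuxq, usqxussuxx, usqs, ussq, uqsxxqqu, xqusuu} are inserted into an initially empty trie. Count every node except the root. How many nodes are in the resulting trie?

Trace insertions, counting only characters that open a new branch:
  "usqsuqsusss" → 11 new (u, s, q, s, u, q, s, u, s, s, s)
  "usq" → prefix "usq" already present; 0 new (none)
  "usqq" → prefix "usq" already present; 1 new (q)
  "usqsuqsuss" → prefix "usqsuqsuss" already present; 0 new (none)
  "uqsxus" → prefix "u" already present; 5 new (q, s, x, u, s)
  "ussxxuxq" → prefix "us" already present; 6 new (s, x, x, u, x, q)
  "usqxussuxx" → prefix "usq" already present; 7 new (x, u, s, s, u, x, x)
  "usqs" → prefix "usqs" already present; 0 new (none)
  "ussq" → prefix "uss" already present; 1 new (q)
  "uqsxxqqu" → prefix "uqsx" already present; 4 new (x, q, q, u)
  "xqusuu" → 6 new (x, q, u, s, u, u)
Total nodes = 11 + 0 + 1 + 0 + 5 + 6 + 7 + 0 + 1 + 4 + 6 = 41

41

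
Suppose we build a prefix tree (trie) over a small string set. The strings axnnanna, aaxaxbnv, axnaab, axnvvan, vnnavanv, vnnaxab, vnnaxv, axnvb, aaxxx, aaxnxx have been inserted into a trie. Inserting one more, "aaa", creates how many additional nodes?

The longest prefix of "aaa" already in the trie is "aa" (length 2).
So 3 − 2 = 1 new nodes.

1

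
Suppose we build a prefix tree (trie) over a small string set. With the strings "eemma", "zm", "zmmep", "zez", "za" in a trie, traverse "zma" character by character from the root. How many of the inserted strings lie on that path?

1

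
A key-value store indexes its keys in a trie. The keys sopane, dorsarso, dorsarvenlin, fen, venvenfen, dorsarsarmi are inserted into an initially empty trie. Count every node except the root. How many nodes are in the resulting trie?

Trie structure (* marks end of a word):
(root)
├─ d
│  └─ o
│     └─ r
│        └─ s
│           └─ a
│              └─ r
│                 ├─ s
│                 │  ├─ a
│                 │  │  └─ r
│                 │  │     └─ m
│                 │  │        └─ i *
│                 │  └─ o *
│                 └─ v
│                    └─ e
│                       └─ n
│                          └─ l
│                             └─ i
│                                └─ n *
├─ f
│  └─ e
│     └─ n *
├─ s
│  └─ o
│     └─ p
│        └─ a
│           └─ n
│              └─ e *
└─ v
   └─ e
      └─ n
         └─ v
            └─ e
               └─ n
                  └─ f
                     └─ e
                        └─ n *
Counting every labelled node above: 36.

36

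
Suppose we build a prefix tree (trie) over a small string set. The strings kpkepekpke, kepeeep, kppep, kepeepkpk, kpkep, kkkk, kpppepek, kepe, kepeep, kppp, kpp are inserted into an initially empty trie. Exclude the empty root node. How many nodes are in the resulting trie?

31

Trace insertions, counting only characters that open a new branch:
  "kpkepekpke" → 10 new (k, p, k, e, p, e, k, p, k, e)
  "kepeeep" → prefix "k" already present; 6 new (e, p, e, e, e, p)
  "kppep" → prefix "kp" already present; 3 new (p, e, p)
  "kepeepkpk" → prefix "kepee" already present; 4 new (p, k, p, k)
  "kpkep" → prefix "kpkep" already present; 0 new (none)
  "kkkk" → prefix "k" already present; 3 new (k, k, k)
  "kpppepek" → prefix "kpp" already present; 5 new (p, e, p, e, k)
  "kepe" → prefix "kepe" already present; 0 new (none)
  "kepeep" → prefix "kepeep" already present; 0 new (none)
  "kppp" → prefix "kppp" already present; 0 new (none)
  "kpp" → prefix "kpp" already present; 0 new (none)
Total nodes = 10 + 6 + 3 + 4 + 0 + 3 + 5 + 0 + 0 + 0 + 0 = 31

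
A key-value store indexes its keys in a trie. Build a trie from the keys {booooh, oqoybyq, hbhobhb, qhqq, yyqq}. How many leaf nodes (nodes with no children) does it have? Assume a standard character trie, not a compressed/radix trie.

A leaf is a node with no children — equivalently, the end of a word that is not a proper prefix of any other stored word.
Those words: "booooh", "hbhobhb", "oqoybyq", "qhqq", "yyqq"
Leaf count: 5

5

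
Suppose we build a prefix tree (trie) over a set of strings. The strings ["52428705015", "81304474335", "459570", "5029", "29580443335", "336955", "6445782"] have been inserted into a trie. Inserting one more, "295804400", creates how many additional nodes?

The longest prefix of "295804400" already in the trie is "2958044" (length 7).
Each of the 2 remaining characters creates one node.

2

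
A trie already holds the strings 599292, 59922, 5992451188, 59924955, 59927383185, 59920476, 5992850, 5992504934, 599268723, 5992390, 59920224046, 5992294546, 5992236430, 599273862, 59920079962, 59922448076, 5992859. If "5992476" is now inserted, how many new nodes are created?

2

Walking "5992476" from the root, the first 5 characters ("59924") follow existing edges; "7" is the first miss.
Each of the 2 remaining characters creates one node.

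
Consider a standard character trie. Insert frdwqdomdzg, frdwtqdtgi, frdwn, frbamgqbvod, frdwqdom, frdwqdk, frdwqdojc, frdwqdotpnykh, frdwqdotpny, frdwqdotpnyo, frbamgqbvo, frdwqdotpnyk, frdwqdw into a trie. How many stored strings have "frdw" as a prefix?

Filter for entries beginning with "frdw":
Matches: "frdwn", "frdwqdk", "frdwqdojc", "frdwqdom", "frdwqdomdzg", "frdwqdotpny", "frdwqdotpnyk", "frdwqdotpnykh", "frdwqdotpnyo", "frdwqdw", "frdwtqdtgi"
Count: 11

11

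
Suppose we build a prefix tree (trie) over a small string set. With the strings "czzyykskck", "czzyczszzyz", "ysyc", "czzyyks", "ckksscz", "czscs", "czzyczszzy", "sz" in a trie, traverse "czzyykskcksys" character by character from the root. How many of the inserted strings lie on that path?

2

Walk "czzyykskcksys" from the root; an end-of-word marker is hit whenever a stored word is a prefix of "czzyykskcksys".
Prefixes of the query that are stored words: "czzyyks", "czzyykskck"
Count: 2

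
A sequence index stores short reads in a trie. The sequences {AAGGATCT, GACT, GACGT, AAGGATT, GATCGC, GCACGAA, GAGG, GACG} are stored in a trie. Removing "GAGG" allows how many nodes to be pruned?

2

A node on "GAGG"'s path can go only if nothing else ends at it or branches off below it.
The suffix "GG" (2 nodes) is used only by "GAGG"; the node for "GA" still has the child "C", so pruning stops there.
Nodes removed: 2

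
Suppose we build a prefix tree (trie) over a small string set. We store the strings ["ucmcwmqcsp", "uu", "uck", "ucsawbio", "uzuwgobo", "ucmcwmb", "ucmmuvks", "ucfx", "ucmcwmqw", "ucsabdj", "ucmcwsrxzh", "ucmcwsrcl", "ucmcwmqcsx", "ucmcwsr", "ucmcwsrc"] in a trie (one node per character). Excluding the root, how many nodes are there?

45

Trace insertions, counting only characters that open a new branch:
  "ucmcwmqcsp" → 10 new (u, c, m, c, w, m, q, c, s, p)
  "uu" → prefix "u" already present; 1 new (u)
  "uck" → prefix "uc" already present; 1 new (k)
  "ucsawbio" → prefix "uc" already present; 6 new (s, a, w, b, i, o)
  "uzuwgobo" → prefix "u" already present; 7 new (z, u, w, g, o, b, o)
  "ucmcwmb" → prefix "ucmcwm" already present; 1 new (b)
  "ucmmuvks" → prefix "ucm" already present; 5 new (m, u, v, k, s)
  "ucfx" → prefix "uc" already present; 2 new (f, x)
  "ucmcwmqw" → prefix "ucmcwmq" already present; 1 new (w)
  "ucsabdj" → prefix "ucsa" already present; 3 new (b, d, j)
  "ucmcwsrxzh" → prefix "ucmcw" already present; 5 new (s, r, x, z, h)
  "ucmcwsrcl" → prefix "ucmcwsr" already present; 2 new (c, l)
  "ucmcwmqcsx" → prefix "ucmcwmqcs" already present; 1 new (x)
  "ucmcwsr" → prefix "ucmcwsr" already present; 0 new (none)
  "ucmcwsrc" → prefix "ucmcwsrc" already present; 0 new (none)
Total nodes = 10 + 1 + 1 + 6 + 7 + 1 + 5 + 2 + 1 + 3 + 5 + 2 + 1 + 0 + 0 = 45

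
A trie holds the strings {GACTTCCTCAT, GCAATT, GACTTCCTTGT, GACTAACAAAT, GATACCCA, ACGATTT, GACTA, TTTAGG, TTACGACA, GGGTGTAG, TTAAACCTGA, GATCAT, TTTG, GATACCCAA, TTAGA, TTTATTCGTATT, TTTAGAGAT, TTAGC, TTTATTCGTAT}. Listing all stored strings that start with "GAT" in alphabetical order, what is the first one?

Words with prefix "GAT", in lexicographic order: "GATACCCA", "GATACCCAA", "GATCAT"
The 1st is GATACCCA.

GATACCCA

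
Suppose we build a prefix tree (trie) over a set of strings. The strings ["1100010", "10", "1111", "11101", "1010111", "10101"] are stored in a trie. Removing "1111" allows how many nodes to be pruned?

1

A node on "1111"'s path can go only if nothing else ends at it or branches off below it.
The suffix "1" (1 node) is used only by "1111"; the node for "111" still has the child "0", so pruning stops there.
Nodes removed: 1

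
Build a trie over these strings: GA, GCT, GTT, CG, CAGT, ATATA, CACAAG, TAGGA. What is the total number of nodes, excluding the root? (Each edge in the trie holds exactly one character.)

Trie structure (* marks end of a word):
(root)
├─ A
│  └─ T
│     └─ A
│        └─ T
│           └─ A *
├─ C
│  ├─ A
│  │  ├─ C
│  │  │  └─ A
│  │  │     └─ A
│  │  │        └─ G *
│  │  └─ G
│  │     └─ T *
│  └─ G *
├─ G
│  ├─ A *
│  ├─ C
│  │  └─ T *
│  └─ T
│     └─ T *
└─ T
   └─ A
      └─ G
         └─ G
            └─ A *
Counting every labelled node above: 25.

25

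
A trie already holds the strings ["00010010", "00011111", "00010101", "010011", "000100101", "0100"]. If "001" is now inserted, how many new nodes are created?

1

The longest prefix of "001" already in the trie is "00" (length 2).
New nodes needed: |"001"| − 2 = 3 − 2 = 1.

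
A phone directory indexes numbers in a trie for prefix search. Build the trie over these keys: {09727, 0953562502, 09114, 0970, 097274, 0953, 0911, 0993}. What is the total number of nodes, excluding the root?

20

Count nodes per top-level branch (shared prefixes stored once):
  '0'-branch (0911, 09114, 0953, 0953562502, 0970, 09727, 097274, 0993): 20 nodes
Sum: 20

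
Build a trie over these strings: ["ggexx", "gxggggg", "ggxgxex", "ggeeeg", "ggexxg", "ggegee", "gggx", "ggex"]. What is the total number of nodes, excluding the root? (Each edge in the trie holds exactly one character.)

25

Trie structure (* marks end of a word):
(root)
└─ g
   ├─ g
   │  ├─ e
   │  │  ├─ e
   │  │  │  └─ e
   │  │  │     └─ g *
   │  │  ├─ g
   │  │  │  └─ e
   │  │  │     └─ e *
   │  │  └─ x *
   │  │     └─ x *
   │  │        └─ g *
   │  ├─ g
   │  │  └─ x *
   │  └─ x
   │     └─ g
   │        └─ x
   │           └─ e
   │              └─ x *
   └─ x
      └─ g
         └─ g
            └─ g
               └─ g
                  └─ g *
Counting every labelled node above: 25.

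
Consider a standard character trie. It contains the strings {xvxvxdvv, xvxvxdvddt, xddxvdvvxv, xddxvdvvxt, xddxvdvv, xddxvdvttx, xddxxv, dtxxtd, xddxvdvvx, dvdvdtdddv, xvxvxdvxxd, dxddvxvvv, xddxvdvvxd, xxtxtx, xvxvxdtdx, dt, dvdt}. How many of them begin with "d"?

5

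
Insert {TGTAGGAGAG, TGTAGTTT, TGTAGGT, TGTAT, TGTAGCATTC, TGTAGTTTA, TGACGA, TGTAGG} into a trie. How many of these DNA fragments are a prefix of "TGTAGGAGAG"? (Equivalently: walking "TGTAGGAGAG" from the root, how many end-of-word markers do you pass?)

Walk "TGTAGGAGAG" from the root; an end-of-word marker is hit whenever a stored word is a prefix of "TGTAGGAGAG".
Prefixes of the query that are stored words: "TGTAGG", "TGTAGGAGAG"
Count: 2

2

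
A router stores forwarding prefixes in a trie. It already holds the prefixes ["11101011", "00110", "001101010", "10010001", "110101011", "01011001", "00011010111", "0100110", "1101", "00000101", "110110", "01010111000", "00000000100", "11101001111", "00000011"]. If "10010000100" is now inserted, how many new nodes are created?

4

Walking "10010000100" from the root, the first 7 characters ("1001000") follow existing edges; "0" is the first miss.
So 11 − 7 = 4 new nodes.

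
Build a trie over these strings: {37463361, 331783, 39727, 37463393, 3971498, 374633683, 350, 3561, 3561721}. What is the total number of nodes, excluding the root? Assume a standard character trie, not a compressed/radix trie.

32

For each word, the new-node count is its length minus the longest prefix already in the trie:
  "37463361" → 8 new (3, 7, 4, 6, 3, 3, 6, 1)
  "331783" → prefix "3" already present; 5 new (3, 1, 7, 8, 3)
  "39727" → prefix "3" already present; 4 new (9, 7, 2, 7)
  "37463393" → prefix "374633" already present; 2 new (9, 3)
  "3971498" → prefix "397" already present; 4 new (1, 4, 9, 8)
  "374633683" → prefix "3746336" already present; 2 new (8, 3)
  "350" → prefix "3" already present; 2 new (5, 0)
  "3561" → prefix "35" already present; 2 new (6, 1)
  "3561721" → prefix "3561" already present; 3 new (7, 2, 1)
Total nodes = 8 + 5 + 4 + 2 + 4 + 2 + 2 + 2 + 3 = 32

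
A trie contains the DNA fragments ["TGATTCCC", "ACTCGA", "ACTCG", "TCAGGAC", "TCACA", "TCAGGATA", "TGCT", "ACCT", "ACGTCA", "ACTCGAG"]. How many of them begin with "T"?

5

Filter for entries beginning with "T":
Words under "T": TCACA, TCAGGAC, TCAGGATA, TGATTCCC, TGCT
Count: 5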